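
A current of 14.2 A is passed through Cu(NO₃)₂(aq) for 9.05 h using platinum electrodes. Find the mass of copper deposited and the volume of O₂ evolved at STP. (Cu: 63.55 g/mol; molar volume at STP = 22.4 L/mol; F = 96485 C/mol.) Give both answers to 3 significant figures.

Q = 14.2 × 32580 = 4.626×10^5 C; n(e⁻) = 4.626×10^5 / 96485 = 4.795 mol
Cathode: Cu²⁺ + 2e⁻ → Cu → n(Cu) = 4.795/2 = 2.398 mol → 152 g
Anode: 2H₂O → O₂ + 4H⁺ + 4e⁻ → n(O₂) = 4.795/4 = 1.199 mol → 26.9 L

152 g Cu; 26.9 L O₂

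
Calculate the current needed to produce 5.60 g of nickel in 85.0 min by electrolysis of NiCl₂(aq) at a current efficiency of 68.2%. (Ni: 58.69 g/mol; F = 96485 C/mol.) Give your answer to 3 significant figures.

5.29 A

n(Ni) = 5.60 / 58.69 = 0.09542 mol
Ni²⁺ + 2e⁻ → Ni, so n(e⁻) = 2 × 0.09542 = 0.1908 mol
Q = 0.1908 × 96485 / 0.682 = 26990 C
I = Q / t = 26990 / 5100 s = 5.29 A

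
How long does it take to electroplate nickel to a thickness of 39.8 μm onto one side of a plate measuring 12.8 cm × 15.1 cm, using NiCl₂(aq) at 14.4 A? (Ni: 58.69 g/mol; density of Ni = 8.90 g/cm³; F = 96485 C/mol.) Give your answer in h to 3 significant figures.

0.434 h

Plated area = 12.8 × 15.1 = 193.3 cm²
Volume = 193.3 × 39.8×10⁻⁴ cm = 0.7693 cm³
m(Ni) = 0.7693 × 8.90 = 6.847 g
n(Ni) = 6.847 / 58.69 = 0.1167 mol; n(e⁻) = 2 × 0.1167 = 0.2334 mol
Q = 0.2334 × 96485 = 22520 C
t = 22520 / 14.4 = 1564 s = 0.434 h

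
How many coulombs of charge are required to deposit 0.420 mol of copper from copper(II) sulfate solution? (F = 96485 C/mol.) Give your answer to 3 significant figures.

81000 C

Cu²⁺ + 2e⁻ → Cu, so n(e⁻) = 2 × 0.420 = 0.8400 mol
Q = 0.8400 × 96485 = 81050 C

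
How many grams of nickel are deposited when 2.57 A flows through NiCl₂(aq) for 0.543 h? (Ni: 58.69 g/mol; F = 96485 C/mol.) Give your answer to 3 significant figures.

1.53 g

Q = 2.57 A × 1954.8 s = 5024 C
n(e⁻) = 5024 / 96485 = 0.05207 mol
Ni²⁺ + 2e⁻ → Ni, so n(Ni) = 0.05207 / 2 = 0.02604 mol
m = 0.02604 × 58.69 = 1.53 g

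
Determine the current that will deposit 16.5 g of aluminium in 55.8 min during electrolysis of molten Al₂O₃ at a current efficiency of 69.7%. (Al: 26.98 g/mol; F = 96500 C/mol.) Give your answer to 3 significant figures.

75.9 A

n(Al) = 16.5 / 26.98 = 0.6116 mol
Al³⁺ + 3e⁻ → Al, so n(e⁻) = 3 × 0.6116 = 1.835 mol
Q = 1.835 × 96500 / 0.697 = 2.541×10^5 C
I = Q / t = 2.541×10^5 / 3348 s = 75.9 A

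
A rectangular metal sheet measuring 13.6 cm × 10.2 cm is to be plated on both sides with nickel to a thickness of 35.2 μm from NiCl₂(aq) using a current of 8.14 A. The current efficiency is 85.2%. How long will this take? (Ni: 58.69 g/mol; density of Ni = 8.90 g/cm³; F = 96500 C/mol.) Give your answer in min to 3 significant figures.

Plated area = 2 × 13.6 × 10.2 = 277.4 cm²
Volume = 277.4 × 35.2×10⁻⁴ cm = 0.9764 cm³
m(Ni) = 0.9764 × 8.90 = 8.690 g
n(Ni) = 8.690 / 58.69 = 0.1481 mol; n(e⁻) = 2 × 0.1481 = 0.2962 mol
Q = 0.2962 × 96500 / 0.852 = 33550 C
t = 33550 / 8.14 = 4122 s = 68.7 min

68.7 min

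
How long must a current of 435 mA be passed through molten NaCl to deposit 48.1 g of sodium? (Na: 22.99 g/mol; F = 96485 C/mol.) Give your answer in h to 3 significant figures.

129 h

n(Na) = 48.1 / 22.99 = 2.092 mol
Na⁺ + e⁻ → Na, so n(e⁻) = 2.092 mol
Q = 2.092 × 96485 = 2.018×10^5 C
t = Q / I = 2.018×10^5 / 0.435 = 4.639×10^5 s = 129 h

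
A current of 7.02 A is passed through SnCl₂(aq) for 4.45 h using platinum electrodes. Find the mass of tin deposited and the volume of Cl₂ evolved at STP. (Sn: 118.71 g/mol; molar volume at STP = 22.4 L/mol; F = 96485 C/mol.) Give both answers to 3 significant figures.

69.2 g Sn; 13.1 L Cl₂

Q = 7.02 × 16020 = 1.125×10^5 C; n(e⁻) = 1.125×10^5 / 96485 = 1.166 mol
Cathode: Sn²⁺ + 2e⁻ → Sn → n(Sn) = 1.166/2 = 0.5830 mol → 69.2 g
Anode: 2Cl⁻ → Cl₂ + 2e⁻ → n(Cl₂) = 1.166/2 = 0.5830 mol → 13.1 L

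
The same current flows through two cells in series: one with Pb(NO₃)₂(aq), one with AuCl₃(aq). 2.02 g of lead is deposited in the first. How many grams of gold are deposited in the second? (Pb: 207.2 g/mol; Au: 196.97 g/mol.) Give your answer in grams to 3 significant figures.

1.28 g

n(Pb) = 2.02 / 207.2 = 0.009749 mol
Pb²⁺ + 2e⁻ → Pb, so n(e⁻) = 2 × 0.009749 = 0.01950 mol
Since the cells are in series, n(e⁻) in the Au cell is also 0.01950 mol.
Au³⁺ + 3e⁻ → Au, so n(Au) = 0.01950 / 3 = 0.006500 mol
m(Au) = 0.006500 × 196.97 = 1.28 g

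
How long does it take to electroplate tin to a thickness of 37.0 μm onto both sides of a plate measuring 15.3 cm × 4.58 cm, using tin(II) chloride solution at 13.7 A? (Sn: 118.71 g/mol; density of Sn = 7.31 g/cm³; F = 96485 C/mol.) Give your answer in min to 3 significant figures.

7.50 min

Plated area = 2 × 15.3 × 4.58 = 140.1 cm²
Volume = 140.1 × 37.0×10⁻⁴ cm = 0.5184 cm³
m(Sn) = 0.5184 × 7.31 = 3.790 g
n(Sn) = 3.790 / 118.71 = 0.03193 mol; n(e⁻) = 2 × 0.03193 = 0.06386 mol
Q = 0.06386 × 96485 = 6162 C
t = 6162 / 13.7 = 449.8 s = 7.50 min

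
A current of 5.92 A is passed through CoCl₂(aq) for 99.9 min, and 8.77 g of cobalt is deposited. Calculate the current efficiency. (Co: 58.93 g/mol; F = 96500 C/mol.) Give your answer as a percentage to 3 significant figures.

80.9%

Q = 5.92 × 5994 = 35480 C
n(e⁻) = 35480 / 96500 = 0.3677 mol
Co²⁺ + 2e⁻ → Co, so theoretical n(Co) = 0.1839 mol → 10.84 g
Efficiency = 8.77 / 10.84 = 0.8090 = 80.9%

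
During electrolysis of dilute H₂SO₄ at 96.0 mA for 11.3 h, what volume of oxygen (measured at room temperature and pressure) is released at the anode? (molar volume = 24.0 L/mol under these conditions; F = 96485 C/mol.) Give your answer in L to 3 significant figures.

Q = 0.0960 A × 40680 s = 3905 C
n(e⁻) = 3905 / 96485 = 0.04047 mol
2H₂O → O₂ + 4H⁺ + 4e⁻, so n(O₂) = 0.04047 / 4 = 0.01012 mol
V = 0.01012 × 24.0 = 0.2429 L

0.243 L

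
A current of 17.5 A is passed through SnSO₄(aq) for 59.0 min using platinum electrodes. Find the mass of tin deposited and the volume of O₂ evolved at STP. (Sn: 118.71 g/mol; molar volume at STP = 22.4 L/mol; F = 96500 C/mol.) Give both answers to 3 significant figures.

38.1 g Sn; 3.60 L O₂

Q = 17.5 × 3540 = 61950 C; n(e⁻) = 61950 / 96500 = 0.6420 mol
Cathode: Sn²⁺ + 2e⁻ → Sn → n(Sn) = 0.6420/2 = 0.3210 mol → 38.1 g
Anode: 2H₂O → O₂ + 4H⁺ + 4e⁻ → n(O₂) = 0.6420/4 = 0.1605 mol → 3.60 L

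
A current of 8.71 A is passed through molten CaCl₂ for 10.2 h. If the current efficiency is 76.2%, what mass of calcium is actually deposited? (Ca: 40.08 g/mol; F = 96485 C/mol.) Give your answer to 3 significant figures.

50.6 g

Q = 8.71 × 36720 = 3.198×10^5 C
n(e⁻) = 3.198×10^5 / 96485 = 3.315 mol
Ca²⁺ + 2e⁻ → Ca, so theoretical m(Ca) = 1.658 × 40.08 = 66.45 g
Actual mass = 76.2% × 66.45 = 50.6 g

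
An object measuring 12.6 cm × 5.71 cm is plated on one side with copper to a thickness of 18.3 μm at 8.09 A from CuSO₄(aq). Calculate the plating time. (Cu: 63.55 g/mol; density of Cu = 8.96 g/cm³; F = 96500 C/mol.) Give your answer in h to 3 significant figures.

Plated area = 12.6 × 5.71 = 71.95 cm²
Volume = 71.95 × 18.3×10⁻⁴ cm = 0.1317 cm³
m(Cu) = 0.1317 × 8.96 = 1.180 g
n(Cu) = 1.180 / 63.55 = 0.01857 mol; n(e⁻) = 2 × 0.01857 = 0.03714 mol
Q = 0.03714 × 96500 = 3584 C
t = 3584 / 8.09 = 443.0 s = 0.123 h

0.123 h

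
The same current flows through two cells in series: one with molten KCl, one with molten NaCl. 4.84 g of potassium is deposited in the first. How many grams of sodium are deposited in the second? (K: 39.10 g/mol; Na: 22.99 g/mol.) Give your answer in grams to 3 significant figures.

2.85 g

n(K) = 4.84 / 39.10 = 0.1238 mol
K⁺ + e⁻ → K, so n(e⁻) = 0.1238 mol
Same current for the same time ⇒ same n(e⁻) = 0.1238 mol in both cells.
Na⁺ + e⁻ → Na, so n(Na) = 0.1238 mol
m(Na) = 0.1238 × 22.99 = 2.85 g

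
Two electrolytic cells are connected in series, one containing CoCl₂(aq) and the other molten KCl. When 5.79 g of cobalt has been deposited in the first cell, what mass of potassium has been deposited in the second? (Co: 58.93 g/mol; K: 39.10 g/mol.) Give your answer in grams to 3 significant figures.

7.68 g

n(Co) = 5.79 / 58.93 = 0.09825 mol
Co²⁺ + 2e⁻ → Co, so n(e⁻) = 2 × 0.09825 = 0.1965 mol
Same current for the same time ⇒ same n(e⁻) = 0.1965 mol in both cells.
K⁺ + e⁻ → K, so n(K) = 0.1965 mol
m(K) = 0.1965 × 39.10 = 7.68 g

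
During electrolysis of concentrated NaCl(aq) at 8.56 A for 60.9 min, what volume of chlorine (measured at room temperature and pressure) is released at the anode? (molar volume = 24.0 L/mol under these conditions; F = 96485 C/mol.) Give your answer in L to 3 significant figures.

3.89 L

Q = It = 8.56 × 3654 = 31280 C
n(e⁻) = 31280 / 96485 = 0.3242 mol
2Cl⁻ → Cl₂ + 2e⁻, so n(Cl₂) = 0.3242 / 2 = 0.1621 mol
V = 0.1621 × 24.0 = 3.890 L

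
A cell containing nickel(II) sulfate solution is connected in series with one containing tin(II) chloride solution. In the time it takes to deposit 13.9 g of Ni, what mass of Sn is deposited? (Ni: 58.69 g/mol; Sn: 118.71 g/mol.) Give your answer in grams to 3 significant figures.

28.1 g

n(Ni) = 13.9 / 58.69 = 0.2368 mol
Ni²⁺ + 2e⁻ → Ni, so n(e⁻) = 2 × 0.2368 = 0.4736 mol
Same current for the same time ⇒ same n(e⁻) = 0.4736 mol in both cells.
Sn²⁺ + 2e⁻ → Sn, so n(Sn) = 0.4736 / 2 = 0.2368 mol
m(Sn) = 0.2368 × 118.71 = 28.1 g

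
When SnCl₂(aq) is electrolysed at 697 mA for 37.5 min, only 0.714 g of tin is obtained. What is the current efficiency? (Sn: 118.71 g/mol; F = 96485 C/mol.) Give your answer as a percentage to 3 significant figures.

74.0%

Q = 0.697 × 2250 = 1568 C
n(e⁻) = 1568 / 96485 = 0.01625 mol
Sn²⁺ + 2e⁻ → Sn, so theoretical n(Sn) = 0.008125 mol → 0.9645 g
Efficiency = 0.714 / 0.9645 = 0.7403 = 74.0%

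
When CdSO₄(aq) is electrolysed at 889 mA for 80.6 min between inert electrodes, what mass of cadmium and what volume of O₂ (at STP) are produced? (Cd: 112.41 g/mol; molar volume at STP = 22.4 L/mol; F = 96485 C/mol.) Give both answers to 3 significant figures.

Q = 0.889 × 4836 = 4299 C; n(e⁻) = 4299 / 96485 = 0.04456 mol
Cathode: Cd²⁺ + 2e⁻ → Cd → n(Cd) = 0.04456/2 = 0.02228 mol → 2.50 g
Anode: 2H₂O → O₂ + 4H⁺ + 4e⁻ → n(O₂) = 0.04456/4 = 0.01114 mol → 0.250 L

2.50 g Cd; 0.250 L O₂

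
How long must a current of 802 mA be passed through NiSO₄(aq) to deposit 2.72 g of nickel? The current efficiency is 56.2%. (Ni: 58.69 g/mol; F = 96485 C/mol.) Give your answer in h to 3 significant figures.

n(Ni) = 2.72 / 58.69 = 0.04635 mol
Ni²⁺ + 2e⁻ → Ni, so n(e⁻) = 2 × 0.04635 = 0.09270 mol
Q = 0.09270 × 96485 / 0.562 = 15910 C
t = Q / I = 15910 / 0.802 = 19840 s = 5.51 h

5.51 h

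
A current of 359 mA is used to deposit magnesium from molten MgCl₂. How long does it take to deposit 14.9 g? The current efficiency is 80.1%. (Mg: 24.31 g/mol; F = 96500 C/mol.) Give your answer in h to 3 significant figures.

114 h

n(Mg) = 14.9 / 24.31 = 0.6129 mol
Mg²⁺ + 2e⁻ → Mg, so n(e⁻) = 2 × 0.6129 = 1.226 mol
Q = 1.226 × 96500 / 0.801 = 1.477×10^5 C
t = Q / I = 1.477×10^5 / 0.359 = 4.114×10^5 s = 114 h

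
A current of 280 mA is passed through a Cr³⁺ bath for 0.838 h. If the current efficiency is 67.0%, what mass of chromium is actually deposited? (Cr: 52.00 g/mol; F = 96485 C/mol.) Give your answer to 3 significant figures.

0.102 g

Q = 0.280 × 3016.8 = 844.7 C
n(e⁻) = 844.7 / 96485 = 0.008755 mol
Cr³⁺ + 3e⁻ → Cr, so theoretical m(Cr) = 0.002918 × 52.00 = 0.1517 g
Actual mass = 67.0% × 0.1517 = 0.102 g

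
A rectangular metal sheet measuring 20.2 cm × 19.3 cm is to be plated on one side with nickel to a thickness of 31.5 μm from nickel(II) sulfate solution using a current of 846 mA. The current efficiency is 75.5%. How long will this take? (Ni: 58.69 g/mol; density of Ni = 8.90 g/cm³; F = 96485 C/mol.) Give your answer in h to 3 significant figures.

15.6 h

Plated area = 20.2 × 19.3 = 389.9 cm²
Volume = 389.9 × 31.5×10⁻⁴ cm = 1.228 cm³
m(Ni) = 1.228 × 8.90 = 10.93 g
n(Ni) = 10.93 / 58.69 = 0.1862 mol; n(e⁻) = 2 × 0.1862 = 0.3724 mol
Q = 0.3724 × 96485 / 0.755 = 47590 C
t = 47590 / 0.846 = 56250 s = 15.6 h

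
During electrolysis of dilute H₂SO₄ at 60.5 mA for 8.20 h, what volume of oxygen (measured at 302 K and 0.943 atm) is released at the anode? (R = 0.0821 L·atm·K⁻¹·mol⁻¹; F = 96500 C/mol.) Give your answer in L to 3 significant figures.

0.122 L

Charge passed = 0.0605 × 29520 = 1786 C
Moles of electrons = 1786 / 96500 = 0.01851 mol
2H₂O → O₂ + 4H⁺ + 4e⁻, so n(O₂) = 0.01851 / 4 = 0.004628 mol
V = nRT/P = 0.004628 × 0.0821 × 302 / 0.943 = 0.1217 L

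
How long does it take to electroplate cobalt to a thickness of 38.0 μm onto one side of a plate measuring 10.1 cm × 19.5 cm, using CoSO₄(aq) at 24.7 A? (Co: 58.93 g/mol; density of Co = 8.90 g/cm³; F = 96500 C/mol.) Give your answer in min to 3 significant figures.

14.7 min

Plated area = 10.1 × 19.5 = 197.0 cm²
Volume = 197.0 × 38.0×10⁻⁴ cm = 0.7486 cm³
m(Co) = 0.7486 × 8.90 = 6.663 g
n(Co) = 6.663 / 58.93 = 0.1131 mol; n(e⁻) = 2 × 0.1131 = 0.2262 mol
Q = 0.2262 × 96500 = 21830 C
t = 21830 / 24.7 = 883.8 s = 14.7 min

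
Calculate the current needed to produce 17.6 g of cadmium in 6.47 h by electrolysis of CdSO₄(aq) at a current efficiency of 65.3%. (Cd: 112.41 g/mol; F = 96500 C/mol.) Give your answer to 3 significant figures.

1.99 A

n(Cd) = 17.6 / 112.41 = 0.1566 mol
Cd²⁺ + 2e⁻ → Cd, so n(e⁻) = 2 × 0.1566 = 0.3132 mol
Q = 0.3132 × 96500 / 0.653 = 46280 C
I = Q / t = 46280 / 23292 s = 1.99 A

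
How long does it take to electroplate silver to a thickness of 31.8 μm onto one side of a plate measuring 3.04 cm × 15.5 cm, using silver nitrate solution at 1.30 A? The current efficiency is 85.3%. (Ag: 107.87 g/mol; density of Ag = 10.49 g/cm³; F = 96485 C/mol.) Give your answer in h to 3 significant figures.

0.352 h

Plated area = 3.04 × 15.5 = 47.12 cm²
Volume = 47.12 × 31.8×10⁻⁴ cm = 0.1498 cm³
m(Ag) = 0.1498 × 10.49 = 1.571 g
n(Ag) = 1.571 / 107.87 = 0.01456 mol; n(e⁻) = 0.01456 mol
Q = 0.01456 × 96485 / 0.853 = 1647 C
t = 1647 / 1.30 = 1267 s = 0.352 h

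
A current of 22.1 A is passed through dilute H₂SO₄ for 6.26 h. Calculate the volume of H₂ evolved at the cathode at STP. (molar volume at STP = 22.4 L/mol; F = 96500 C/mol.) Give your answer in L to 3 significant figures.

Q = 22.1 A × 22536 s = 4.980×10^5 C
n(e⁻) = 4.980×10^5 / 96500 = 5.161 mol
2H⁺ + 2e⁻ → H₂, so n(H₂) = 5.161 / 2 = 2.581 mol
V = 2.581 × 22.4 = 57.81 L

57.8 L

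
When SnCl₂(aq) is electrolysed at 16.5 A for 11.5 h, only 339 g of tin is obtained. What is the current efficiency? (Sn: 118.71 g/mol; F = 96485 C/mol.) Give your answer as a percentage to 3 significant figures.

80.7%

Q = 16.5 × 41400 = 6.831×10^5 C
n(e⁻) = 6.831×10^5 / 96485 = 7.080 mol
Sn²⁺ + 2e⁻ → Sn, so theoretical n(Sn) = 3.540 mol → 420.2 g
Efficiency = 339 / 420.2 = 0.8068 = 80.7%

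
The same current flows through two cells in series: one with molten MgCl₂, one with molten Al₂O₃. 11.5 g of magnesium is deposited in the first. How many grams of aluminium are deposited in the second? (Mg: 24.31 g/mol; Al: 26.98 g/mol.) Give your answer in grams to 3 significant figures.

n(Mg) = 11.5 / 24.31 = 0.4731 mol
Mg²⁺ + 2e⁻ → Mg, so n(e⁻) = 2 × 0.4731 = 0.9462 mol
Since the cells are in series, n(e⁻) in the Al cell is also 0.9462 mol.
Al³⁺ + 3e⁻ → Al, so n(Al) = 0.9462 / 3 = 0.3154 mol
m(Al) = 0.3154 × 26.98 = 8.51 g

8.51 g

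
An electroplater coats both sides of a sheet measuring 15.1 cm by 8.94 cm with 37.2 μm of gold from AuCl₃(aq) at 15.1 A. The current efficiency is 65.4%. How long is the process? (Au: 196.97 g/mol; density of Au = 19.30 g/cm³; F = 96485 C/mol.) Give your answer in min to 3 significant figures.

48.1 min

Plated area = 2 × 15.1 × 8.94 = 270.0 cm²
Volume = 270.0 × 37.2×10⁻⁴ cm = 1.004 cm³
m(Au) = 1.004 × 19.30 = 19.38 g
n(Au) = 19.38 / 196.97 = 0.09839 mol; n(e⁻) = 3 × 0.09839 = 0.2952 mol
Q = 0.2952 × 96485 / 0.654 = 43550 C
t = 43550 / 15.1 = 2884 s = 48.1 min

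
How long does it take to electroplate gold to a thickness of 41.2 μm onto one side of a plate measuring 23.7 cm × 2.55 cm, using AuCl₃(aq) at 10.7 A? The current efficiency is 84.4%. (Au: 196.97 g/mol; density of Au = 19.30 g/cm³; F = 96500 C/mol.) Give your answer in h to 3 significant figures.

Plated area = 23.7 × 2.55 = 60.44 cm²
Volume = 60.44 × 41.2×10⁻⁴ cm = 0.2490 cm³
m(Au) = 0.2490 × 19.30 = 4.806 g
n(Au) = 4.806 / 196.97 = 0.02440 mol; n(e⁻) = 3 × 0.02440 = 0.07320 mol
Q = 0.07320 × 96500 / 0.844 = 8369 C
t = 8369 / 10.7 = 782.1 s = 0.217 h

0.217 h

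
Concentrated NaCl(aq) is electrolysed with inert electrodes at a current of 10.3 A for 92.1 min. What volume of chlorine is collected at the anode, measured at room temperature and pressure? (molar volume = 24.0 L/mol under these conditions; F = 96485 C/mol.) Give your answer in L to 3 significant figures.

Charge passed = 10.3 × 5526 = 56920 C
n(e⁻) = Q/F = 56920/96485 = 0.5899 mol
2Cl⁻ → Cl₂ + 2e⁻, so n(Cl₂) = 0.5899 / 2 = 0.2950 mol
V = 0.2950 × 24.0 = 7.080 L

7.08 L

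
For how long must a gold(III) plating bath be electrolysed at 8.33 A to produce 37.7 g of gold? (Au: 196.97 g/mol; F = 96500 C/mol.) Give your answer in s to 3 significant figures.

6650 s

n(Au) = 37.7 / 196.97 = 0.1914 mol
Au³⁺ + 3e⁻ → Au, so n(e⁻) = 3 × 0.1914 = 0.5742 mol
Q = 0.5742 × 96500 = 55410 C
t = Q / I = 55410 / 8.33 = 6652 s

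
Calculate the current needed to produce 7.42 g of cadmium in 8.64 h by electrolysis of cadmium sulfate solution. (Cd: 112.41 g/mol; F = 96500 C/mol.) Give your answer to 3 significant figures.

n(Cd) = 7.42 / 112.41 = 0.06601 mol
Cd²⁺ + 2e⁻ → Cd, so n(e⁻) = 2 × 0.06601 = 0.1320 mol
Q = 0.1320 × 96500 = 12740 C
I = Q / t = 12740 / 31104 s = 0.410 A

0.410 A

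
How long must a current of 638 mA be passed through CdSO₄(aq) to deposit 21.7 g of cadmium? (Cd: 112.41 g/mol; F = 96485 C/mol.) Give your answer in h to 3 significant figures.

16.2 h

n(Cd) = 21.7 / 112.41 = 0.1930 mol
Cd²⁺ + 2e⁻ → Cd, so n(e⁻) = 2 × 0.1930 = 0.3860 mol
Q = 0.3860 × 96485 = 37240 C
t = Q / I = 37240 / 0.638 = 58370 s = 16.2 h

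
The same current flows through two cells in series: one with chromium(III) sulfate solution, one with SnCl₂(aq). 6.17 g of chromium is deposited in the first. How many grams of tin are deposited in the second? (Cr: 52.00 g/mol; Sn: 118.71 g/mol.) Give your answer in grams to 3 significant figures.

21.1 g

n(Cr) = 6.17 / 52.00 = 0.1187 mol
Cr³⁺ + 3e⁻ → Cr, so n(e⁻) = 3 × 0.1187 = 0.3561 mol
In series, the same 0.3561 mol of electrons flows through the second cell.
Sn²⁺ + 2e⁻ → Sn, so n(Sn) = 0.3561 / 2 = 0.1781 mol
m(Sn) = 0.1781 × 118.71 = 21.1 g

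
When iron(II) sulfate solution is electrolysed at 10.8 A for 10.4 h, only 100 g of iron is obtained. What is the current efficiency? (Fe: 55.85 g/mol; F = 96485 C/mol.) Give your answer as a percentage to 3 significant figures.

85.4%

Q = 10.8 × 37440 = 4.044×10^5 C
n(e⁻) = 4.044×10^5 / 96485 = 4.191 mol
Fe²⁺ + 2e⁻ → Fe, so theoretical n(Fe) = 2.096 mol → 117.1 g
Efficiency = 100 / 117.1 = 0.8540 = 85.4%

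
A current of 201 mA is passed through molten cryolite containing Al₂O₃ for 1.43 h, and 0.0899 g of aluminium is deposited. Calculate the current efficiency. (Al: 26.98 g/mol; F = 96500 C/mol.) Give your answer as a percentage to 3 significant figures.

93.2%

Q = 0.201 × 5148 = 1035 C
n(e⁻) = 1035 / 96500 = 0.01073 mol
Al³⁺ + 3e⁻ → Al, so theoretical n(Al) = 0.003577 mol → 0.09651 g
Efficiency = 0.0899 / 0.09651 = 0.9315 = 93.2%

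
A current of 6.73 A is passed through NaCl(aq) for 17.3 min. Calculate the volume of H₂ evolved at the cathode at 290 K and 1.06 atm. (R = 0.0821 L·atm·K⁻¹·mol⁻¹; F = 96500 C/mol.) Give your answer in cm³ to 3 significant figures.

Charge passed = 6.73 × 1038 = 6986 C
n(e⁻) = 6986 / 96500 = 0.07239 mol
2H⁺ + 2e⁻ → H₂, so n(H₂) = 0.07239 / 2 = 0.03620 mol
V = nRT/P = 0.03620 × 0.0821 × 290 / 1.06 = 0.8131 L
= 813 cm³

813 cm³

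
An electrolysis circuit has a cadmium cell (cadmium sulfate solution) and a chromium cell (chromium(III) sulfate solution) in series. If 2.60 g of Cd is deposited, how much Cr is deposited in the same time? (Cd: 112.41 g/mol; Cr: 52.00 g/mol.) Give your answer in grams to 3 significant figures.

n(Cd) = 2.60 / 112.41 = 0.02313 mol
Cd²⁺ + 2e⁻ → Cd, so n(e⁻) = 2 × 0.02313 = 0.04626 mol
The cells are in series, so the same charge (and hence the same n(e⁻) = 0.04626 mol) passes through both.
Cr³⁺ + 3e⁻ → Cr, so n(Cr) = 0.04626 / 3 = 0.01542 mol
m(Cr) = 0.01542 × 52.00 = 0.802 g

0.802 g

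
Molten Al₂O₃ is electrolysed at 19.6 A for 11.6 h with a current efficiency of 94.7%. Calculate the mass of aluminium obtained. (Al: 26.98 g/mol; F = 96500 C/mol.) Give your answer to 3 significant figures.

72.2 g

Q = 19.6 × 41760 = 8.185×10^5 C
n(e⁻) = 8.185×10^5 / 96500 = 8.482 mol
Al³⁺ + 3e⁻ → Al, so theoretical m(Al) = 2.827 × 26.98 = 76.27 g
Actual mass = 94.7% × 76.27 = 72.2 g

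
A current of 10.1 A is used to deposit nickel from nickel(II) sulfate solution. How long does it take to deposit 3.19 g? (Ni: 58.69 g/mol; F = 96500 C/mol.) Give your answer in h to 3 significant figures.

0.289 h

n(Ni) = 3.19 / 58.69 = 0.05435 mol
Ni²⁺ + 2e⁻ → Ni, so n(e⁻) = 2 × 0.05435 = 0.1087 mol
Q = 0.1087 × 96500 = 10490 C
t = Q / I = 10490 / 10.1 = 1039 s = 0.289 h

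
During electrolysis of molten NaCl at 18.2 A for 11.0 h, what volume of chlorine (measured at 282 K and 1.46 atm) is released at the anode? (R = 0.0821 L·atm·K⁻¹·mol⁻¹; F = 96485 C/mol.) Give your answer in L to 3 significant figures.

Q = It = 18.2 × 39600 = 7.207×10^5 C
n(e⁻) = 7.207×10^5 / 96485 = 7.470 mol
2Cl⁻ → Cl₂ + 2e⁻, so n(Cl₂) = 7.470 / 2 = 3.735 mol
V = nRT/P = 3.735 × 0.0821 × 282 / 1.46 = 59.23 L

59.2 L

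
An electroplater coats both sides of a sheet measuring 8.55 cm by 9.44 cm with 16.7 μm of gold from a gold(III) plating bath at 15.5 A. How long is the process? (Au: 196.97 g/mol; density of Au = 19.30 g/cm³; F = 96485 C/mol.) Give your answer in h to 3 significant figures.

Plated area = 2 × 8.55 × 9.44 = 161.4 cm²
Volume = 161.4 × 16.7×10⁻⁴ cm = 0.2695 cm³
m(Au) = 0.2695 × 19.30 = 5.201 g
n(Au) = 5.201 / 196.97 = 0.02641 mol; n(e⁻) = 3 × 0.02641 = 0.07923 mol
Q = 0.07923 × 96485 = 7645 C
t = 7645 / 15.5 = 493.2 s = 0.137 h

0.137 h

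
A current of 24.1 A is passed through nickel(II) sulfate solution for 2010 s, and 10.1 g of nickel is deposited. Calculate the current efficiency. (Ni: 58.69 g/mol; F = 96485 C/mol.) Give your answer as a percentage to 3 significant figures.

68.6%

Q = 24.1 × 2010 = 48440 C
n(e⁻) = 48440 / 96485 = 0.5020 mol
Ni²⁺ + 2e⁻ → Ni, so theoretical n(Ni) = 0.2510 mol → 14.73 g
Efficiency = 10.1 / 14.73 = 0.6857 = 68.6%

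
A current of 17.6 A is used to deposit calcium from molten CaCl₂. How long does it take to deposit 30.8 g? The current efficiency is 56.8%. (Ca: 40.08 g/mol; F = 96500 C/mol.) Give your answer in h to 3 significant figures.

4.12 h

n(Ca) = 30.8 / 40.08 = 0.7685 mol
Ca²⁺ + 2e⁻ → Ca, so n(e⁻) = 2 × 0.7685 = 1.537 mol
Q = 1.537 × 96500 / 0.568 = 2.611×10^5 C
t = Q / I = 2.611×10^5 / 17.6 = 14840 s = 4.12 h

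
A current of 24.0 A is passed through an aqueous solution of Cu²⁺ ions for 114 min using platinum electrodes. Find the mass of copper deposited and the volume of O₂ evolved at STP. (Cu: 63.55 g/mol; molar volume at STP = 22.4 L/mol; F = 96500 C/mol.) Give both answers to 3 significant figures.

Q = 24.0 × 6840 = 1.642×10^5 C; n(e⁻) = 1.642×10^5 / 96500 = 1.702 mol
Cathode: Cu²⁺ + 2e⁻ → Cu → n(Cu) = 1.702/2 = 0.8510 mol → 54.1 g
Anode: 2H₂O → O₂ + 4H⁺ + 4e⁻ → n(O₂) = 1.702/4 = 0.4255 mol → 9.53 L

54.1 g Cu; 9.53 L O₂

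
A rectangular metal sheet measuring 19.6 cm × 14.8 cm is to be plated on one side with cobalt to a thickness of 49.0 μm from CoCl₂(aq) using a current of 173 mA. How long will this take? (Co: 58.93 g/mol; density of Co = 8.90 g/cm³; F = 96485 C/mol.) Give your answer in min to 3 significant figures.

Plated area = 19.6 × 14.8 = 290.1 cm²
Volume = 290.1 × 49.0×10⁻⁴ cm = 1.421 cm³
m(Co) = 1.421 × 8.90 = 12.65 g
n(Co) = 12.65 / 58.93 = 0.2147 mol; n(e⁻) = 2 × 0.2147 = 0.4294 mol
Q = 0.4294 × 96485 = 41430 C
t = 41430 / 0.173 = 2.395×10^5 s = 3990 min

3990 min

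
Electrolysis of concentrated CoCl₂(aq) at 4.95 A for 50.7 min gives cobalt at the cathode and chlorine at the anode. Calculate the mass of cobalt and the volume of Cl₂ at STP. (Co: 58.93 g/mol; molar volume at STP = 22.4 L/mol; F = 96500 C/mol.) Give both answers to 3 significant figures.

Q = 4.95 × 3042 = 15060 C; n(e⁻) = 15060 / 96500 = 0.1561 mol
Cathode: Co²⁺ + 2e⁻ → Co → n(Co) = 0.1561/2 = 0.07805 mol → 4.60 g
Anode: 2Cl⁻ → Cl₂ + 2e⁻ → n(Cl₂) = 0.1561/2 = 0.07805 mol → 1.75 L

4.60 g Co; 1.75 L Cl₂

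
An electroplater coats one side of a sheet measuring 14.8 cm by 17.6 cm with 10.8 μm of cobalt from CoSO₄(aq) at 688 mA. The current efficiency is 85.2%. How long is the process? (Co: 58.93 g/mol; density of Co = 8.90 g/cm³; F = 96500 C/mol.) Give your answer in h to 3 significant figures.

3.89 h

Plated area = 14.8 × 17.6 = 260.5 cm²
Volume = 260.5 × 10.8×10⁻⁴ cm = 0.2813 cm³
m(Co) = 0.2813 × 8.90 = 2.504 g
n(Co) = 2.504 / 58.93 = 0.04249 mol; n(e⁻) = 2 × 0.04249 = 0.08498 mol
Q = 0.08498 × 96500 / 0.852 = 9625 C
t = 9625 / 0.688 = 13990 s = 3.89 h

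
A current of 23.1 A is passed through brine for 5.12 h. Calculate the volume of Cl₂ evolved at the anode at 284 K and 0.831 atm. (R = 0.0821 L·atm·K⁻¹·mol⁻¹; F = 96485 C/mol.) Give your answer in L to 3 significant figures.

61.9 L

Q = It = 23.1 × 18432 = 4.258×10^5 C
n(e⁻) = 4.258×10^5 / 96485 = 4.413 mol
2Cl⁻ → Cl₂ + 2e⁻, so n(Cl₂) = 4.413 / 2 = 2.207 mol
V = nRT/P = 2.207 × 0.0821 × 284 / 0.831 = 61.92 L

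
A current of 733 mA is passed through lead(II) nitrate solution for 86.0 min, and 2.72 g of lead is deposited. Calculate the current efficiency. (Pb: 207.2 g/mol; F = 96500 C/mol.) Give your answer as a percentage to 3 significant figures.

67.0%

Q = 0.733 × 5160 = 3782 C
n(e⁻) = 3782 / 96500 = 0.03919 mol
Pb²⁺ + 2e⁻ → Pb, so theoretical n(Pb) = 0.01960 mol → 4.061 g
Efficiency = 2.72 / 4.061 = 0.6698 = 67.0%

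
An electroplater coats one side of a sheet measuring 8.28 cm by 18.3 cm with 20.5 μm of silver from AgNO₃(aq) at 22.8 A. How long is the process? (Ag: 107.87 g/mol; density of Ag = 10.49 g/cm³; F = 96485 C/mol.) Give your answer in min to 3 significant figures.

2.13 min

Plated area = 8.28 × 18.3 = 151.5 cm²
Volume = 151.5 × 20.5×10⁻⁴ cm = 0.3106 cm³
m(Ag) = 0.3106 × 10.49 = 3.258 g
n(Ag) = 3.258 / 107.87 = 0.03020 mol; n(e⁻) = 0.03020 mol
Q = 0.03020 × 96485 = 2914 C
t = 2914 / 22.8 = 127.8 s = 2.13 min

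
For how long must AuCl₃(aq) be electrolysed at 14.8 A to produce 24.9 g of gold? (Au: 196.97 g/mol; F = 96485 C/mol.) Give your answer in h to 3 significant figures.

n(Au) = 24.9 / 196.97 = 0.1264 mol
Au³⁺ + 3e⁻ → Au, so n(e⁻) = 3 × 0.1264 = 0.3792 mol
Q = 0.3792 × 96485 = 36590 C
t = Q / I = 36590 / 14.8 = 2472 s = 0.687 h

0.687 h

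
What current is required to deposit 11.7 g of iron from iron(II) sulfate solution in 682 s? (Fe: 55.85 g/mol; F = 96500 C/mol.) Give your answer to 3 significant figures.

59.3 A

n(Fe) = 11.7 / 55.85 = 0.2095 mol
Fe²⁺ + 2e⁻ → Fe, so n(e⁻) = 2 × 0.2095 = 0.4190 mol
Q = 0.4190 × 96500 = 40430 C
I = Q / t = 40430 / 682 s = 59.3 A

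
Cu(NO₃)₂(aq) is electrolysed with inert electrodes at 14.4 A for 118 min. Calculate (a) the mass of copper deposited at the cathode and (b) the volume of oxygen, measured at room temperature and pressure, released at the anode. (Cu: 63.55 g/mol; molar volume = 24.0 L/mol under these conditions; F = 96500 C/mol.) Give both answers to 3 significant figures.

Q = 14.4 × 7080 = 1.020×10^5 C; n(e⁻) = 1.020×10^5 / 96500 = 1.057 mol
Cathode: Cu²⁺ + 2e⁻ → Cu → n(Cu) = 1.057/2 = 0.5285 mol → 33.6 g
Anode: 2H₂O → O₂ + 4H⁺ + 4e⁻ → n(O₂) = 1.057/4 = 0.2643 mol → 6.34 L

33.6 g Cu; 6.34 L O₂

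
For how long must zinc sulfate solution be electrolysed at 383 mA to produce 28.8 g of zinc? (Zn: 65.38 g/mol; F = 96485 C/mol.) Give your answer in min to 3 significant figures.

n(Zn) = 28.8 / 65.38 = 0.4405 mol
Zn²⁺ + 2e⁻ → Zn, so n(e⁻) = 2 × 0.4405 = 0.8810 mol
Q = 0.8810 × 96485 = 85000 C
t = Q / I = 85000 / 0.383 = 2.219×10^5 s = 3700 min

3700 min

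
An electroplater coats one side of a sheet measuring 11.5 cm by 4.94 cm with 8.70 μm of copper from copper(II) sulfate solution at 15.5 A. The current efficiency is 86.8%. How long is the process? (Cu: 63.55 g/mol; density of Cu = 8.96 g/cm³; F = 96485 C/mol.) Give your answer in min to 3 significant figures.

1.67 min

Plated area = 11.5 × 4.94 = 56.81 cm²
Volume = 56.81 × 8.70×10⁻⁴ cm = 0.04942 cm³
m(Cu) = 0.04942 × 8.96 = 0.4428 g
n(Cu) = 0.4428 / 63.55 = 0.006968 mol; n(e⁻) = 2 × 0.006968 = 0.01394 mol
Q = 0.01394 × 96485 / 0.868 = 1550 C
t = 1550 / 15.5 = 100.0 s = 1.67 min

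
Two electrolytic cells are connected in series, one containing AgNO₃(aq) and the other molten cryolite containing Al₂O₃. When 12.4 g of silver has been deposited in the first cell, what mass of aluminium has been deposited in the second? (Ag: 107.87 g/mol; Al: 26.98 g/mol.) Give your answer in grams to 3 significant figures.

1.03 g

n(Ag) = 12.4 / 107.87 = 0.1150 mol
Ag⁺ + e⁻ → Ag, so n(e⁻) = 0.1150 mol
In series, the same 0.1150 mol of electrons flows through the second cell.
Al³⁺ + 3e⁻ → Al, so n(Al) = 0.1150 / 3 = 0.03833 mol
m(Al) = 0.03833 × 26.98 = 1.03 g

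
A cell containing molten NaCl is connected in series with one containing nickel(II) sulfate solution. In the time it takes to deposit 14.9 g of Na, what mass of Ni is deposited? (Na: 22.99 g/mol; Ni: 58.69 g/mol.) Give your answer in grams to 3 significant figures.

n(Na) = 14.9 / 22.99 = 0.6481 mol
Na⁺ + e⁻ → Na, so n(e⁻) = 0.6481 mol
In series, the same 0.6481 mol of electrons flows through the second cell.
Ni²⁺ + 2e⁻ → Ni, so n(Ni) = 0.6481 / 2 = 0.3241 mol
m(Ni) = 0.3241 × 58.69 = 19.0 g

19.0 g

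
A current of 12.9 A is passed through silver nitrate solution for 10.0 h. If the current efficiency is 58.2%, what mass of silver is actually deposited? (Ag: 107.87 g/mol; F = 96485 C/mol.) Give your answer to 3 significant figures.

Q = 12.9 × 36000 = 4.644×10^5 C
n(e⁻) = 4.644×10^5 / 96485 = 4.813 mol
Ag⁺ + e⁻ → Ag, so theoretical m(Ag) = 4.813 × 107.87 = 519.2 g
Actual mass = 58.2% × 519.2 = 302 g

302 g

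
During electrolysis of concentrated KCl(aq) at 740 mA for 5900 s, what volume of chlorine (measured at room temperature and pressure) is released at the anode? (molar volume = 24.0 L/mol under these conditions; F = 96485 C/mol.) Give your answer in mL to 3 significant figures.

543 mL

Q = 0.740 A × 5900 s = 4366 C
Moles of electrons = 4366 / 96485 = 0.04525 mol
2Cl⁻ → Cl₂ + 2e⁻, so n(Cl₂) = 0.04525 / 2 = 0.02263 mol
V = 0.02263 × 24.0 = 0.5431 L
= 543 mL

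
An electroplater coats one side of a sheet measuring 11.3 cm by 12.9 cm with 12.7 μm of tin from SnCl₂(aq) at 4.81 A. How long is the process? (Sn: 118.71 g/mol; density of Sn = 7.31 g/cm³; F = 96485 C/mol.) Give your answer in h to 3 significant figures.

0.127 h

Plated area = 11.3 × 12.9 = 145.8 cm²
Volume = 145.8 × 12.7×10⁻⁴ cm = 0.1852 cm³
m(Sn) = 0.1852 × 7.31 = 1.354 g
n(Sn) = 1.354 / 118.71 = 0.01141 mol; n(e⁻) = 2 × 0.01141 = 0.02282 mol
Q = 0.02282 × 96485 = 2202 C
t = 2202 / 4.81 = 457.8 s = 0.127 h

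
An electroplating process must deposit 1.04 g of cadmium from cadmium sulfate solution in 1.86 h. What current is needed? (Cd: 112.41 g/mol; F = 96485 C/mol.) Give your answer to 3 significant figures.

n(Cd) = 1.04 / 112.41 = 0.009252 mol
Cd²⁺ + 2e⁻ → Cd, so n(e⁻) = 2 × 0.009252 = 0.01850 mol
Q = 0.01850 × 96485 = 1785 C
I = Q / t = 1785 / 6696 s = 0.267 A

0.267 A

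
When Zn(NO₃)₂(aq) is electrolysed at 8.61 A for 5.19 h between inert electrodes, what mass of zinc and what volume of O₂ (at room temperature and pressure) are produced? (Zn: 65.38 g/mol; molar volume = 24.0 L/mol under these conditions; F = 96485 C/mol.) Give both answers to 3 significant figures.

Q = 8.61 × 18684 = 1.609×10^5 C; n(e⁻) = 1.609×10^5 / 96485 = 1.668 mol
Cathode: Zn²⁺ + 2e⁻ → Zn → n(Zn) = 1.668/2 = 0.8340 mol → 54.5 g
Anode: 2H₂O → O₂ + 4H⁺ + 4e⁻ → n(O₂) = 1.668/4 = 0.4170 mol → 10.0 L

54.5 g Zn; 10.0 L O₂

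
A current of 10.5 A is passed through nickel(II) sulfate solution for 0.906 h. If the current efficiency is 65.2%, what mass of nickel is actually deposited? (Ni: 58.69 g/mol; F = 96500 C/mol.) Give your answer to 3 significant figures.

Q = 10.5 × 3261.6 = 34250 C
n(e⁻) = 34250 / 96500 = 0.3549 mol
Ni²⁺ + 2e⁻ → Ni, so theoretical m(Ni) = 0.1775 × 58.69 = 10.42 g
Actual mass = 65.2% × 10.42 = 6.79 g

6.79 g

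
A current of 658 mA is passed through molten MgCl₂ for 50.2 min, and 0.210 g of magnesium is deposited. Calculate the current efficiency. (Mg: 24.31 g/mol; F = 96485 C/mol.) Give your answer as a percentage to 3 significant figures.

Q = 0.658 × 3012 = 1982 C
n(e⁻) = 1982 / 96485 = 0.02054 mol
Mg²⁺ + 2e⁻ → Mg, so theoretical n(Mg) = 0.01027 mol → 0.2497 g
Efficiency = 0.210 / 0.2497 = 0.8410 = 84.1%

84.1%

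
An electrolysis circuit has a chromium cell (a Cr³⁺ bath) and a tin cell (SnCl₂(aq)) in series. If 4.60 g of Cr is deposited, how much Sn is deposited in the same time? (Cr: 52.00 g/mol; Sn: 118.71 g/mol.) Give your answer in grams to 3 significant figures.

n(Cr) = 4.60 / 52.00 = 0.08846 mol
Cr³⁺ + 3e⁻ → Cr, so n(e⁻) = 3 × 0.08846 = 0.2654 mol
The cells are in series, so the same charge (and hence the same n(e⁻) = 0.2654 mol) passes through both.
Sn²⁺ + 2e⁻ → Sn, so n(Sn) = 0.2654 / 2 = 0.1327 mol
m(Sn) = 0.1327 × 118.71 = 15.8 g

15.8 g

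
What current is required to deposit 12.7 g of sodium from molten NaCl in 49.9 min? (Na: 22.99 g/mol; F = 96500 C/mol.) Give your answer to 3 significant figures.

n(Na) = 12.7 / 22.99 = 0.5524 mol
Na⁺ + e⁻ → Na, so n(e⁻) = 0.5524 mol
Q = 0.5524 × 96500 = 53310 C
I = Q / t = 53310 / 2994 s = 17.8 A

17.8 A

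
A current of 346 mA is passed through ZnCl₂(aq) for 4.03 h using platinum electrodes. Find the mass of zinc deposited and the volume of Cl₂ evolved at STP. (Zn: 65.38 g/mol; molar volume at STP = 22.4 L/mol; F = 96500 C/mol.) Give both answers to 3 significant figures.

Q = 0.346 × 14508 = 5020 C; n(e⁻) = 5020 / 96500 = 0.05202 mol
Cathode: Zn²⁺ + 2e⁻ → Zn → n(Zn) = 0.05202/2 = 0.02601 mol → 1.70 g
Anode: 2Cl⁻ → Cl₂ + 2e⁻ → n(Cl₂) = 0.05202/2 = 0.02601 mol → 0.583 L

1.70 g Zn; 0.583 L Cl₂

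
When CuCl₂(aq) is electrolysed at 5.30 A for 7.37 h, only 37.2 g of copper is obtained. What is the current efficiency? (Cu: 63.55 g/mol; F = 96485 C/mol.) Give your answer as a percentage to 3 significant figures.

Q = 5.30 × 26532 = 1.406×10^5 C
n(e⁻) = 1.406×10^5 / 96485 = 1.457 mol
Cu²⁺ + 2e⁻ → Cu, so theoretical n(Cu) = 0.7285 mol → 46.30 g
Efficiency = 37.2 / 46.30 = 0.8035 = 80.3%

80.3%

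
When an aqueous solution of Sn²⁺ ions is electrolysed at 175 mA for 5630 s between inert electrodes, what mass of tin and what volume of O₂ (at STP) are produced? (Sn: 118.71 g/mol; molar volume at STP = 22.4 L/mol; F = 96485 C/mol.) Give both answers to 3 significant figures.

Q = 0.175 × 5630 = 985.3 C; n(e⁻) = 985.3 / 96485 = 0.01021 mol
Cathode: Sn²⁺ + 2e⁻ → Sn → n(Sn) = 0.01021/2 = 0.005105 mol → 0.606 g
Anode: 2H₂O → O₂ + 4H⁺ + 4e⁻ → n(O₂) = 0.01021/4 = 0.002553 mol → 0.0572 L

0.606 g Sn; 0.0572 L O₂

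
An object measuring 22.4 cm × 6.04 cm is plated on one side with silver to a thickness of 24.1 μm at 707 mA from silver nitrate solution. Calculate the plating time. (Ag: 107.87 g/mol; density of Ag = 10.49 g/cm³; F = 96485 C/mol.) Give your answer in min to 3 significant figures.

Plated area = 22.4 × 6.04 = 135.3 cm²
Volume = 135.3 × 24.1×10⁻⁴ cm = 0.3261 cm³
m(Ag) = 0.3261 × 10.49 = 3.421 g
n(Ag) = 3.421 / 107.87 = 0.03171 mol; n(e⁻) = 0.03171 mol
Q = 0.03171 × 96485 = 3060 C
t = 3060 / 0.707 = 4328 s = 72.1 min

72.1 min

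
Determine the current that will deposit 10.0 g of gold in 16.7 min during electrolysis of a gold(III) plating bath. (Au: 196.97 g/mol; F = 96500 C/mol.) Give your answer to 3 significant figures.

14.7 A

n(Au) = 10.0 / 196.97 = 0.05077 mol
Au³⁺ + 3e⁻ → Au, so n(e⁻) = 3 × 0.05077 = 0.1523 mol
Q = 0.1523 × 96500 = 14700 C
I = Q / t = 14700 / 1002 s = 14.7 A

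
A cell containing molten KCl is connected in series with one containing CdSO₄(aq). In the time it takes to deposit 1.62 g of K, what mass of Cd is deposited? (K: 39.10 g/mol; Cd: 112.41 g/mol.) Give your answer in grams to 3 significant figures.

2.33 g

n(K) = 1.62 / 39.10 = 0.04143 mol
K⁺ + e⁻ → K, so n(e⁻) = 0.04143 mol
In series, the same 0.04143 mol of electrons flows through the second cell.
Cd²⁺ + 2e⁻ → Cd, so n(Cd) = 0.04143 / 2 = 0.02072 mol
m(Cd) = 0.02072 × 112.41 = 2.33 g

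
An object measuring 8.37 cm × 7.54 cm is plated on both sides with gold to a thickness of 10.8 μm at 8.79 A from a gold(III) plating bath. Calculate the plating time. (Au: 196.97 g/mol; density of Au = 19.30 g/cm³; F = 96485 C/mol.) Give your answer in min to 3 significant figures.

Plated area = 2 × 8.37 × 7.54 = 126.2 cm²
Volume = 126.2 × 10.8×10⁻⁴ cm = 0.1363 cm³
m(Au) = 0.1363 × 19.30 = 2.631 g
n(Au) = 2.631 / 196.97 = 0.01336 mol; n(e⁻) = 3 × 0.01336 = 0.04008 mol
Q = 0.04008 × 96485 = 3867 C
t = 3867 / 8.79 = 439.9 s = 7.33 min

7.33 min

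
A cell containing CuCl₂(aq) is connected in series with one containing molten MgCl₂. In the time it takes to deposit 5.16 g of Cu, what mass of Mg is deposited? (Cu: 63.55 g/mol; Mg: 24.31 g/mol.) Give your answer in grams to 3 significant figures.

n(Cu) = 5.16 / 63.55 = 0.08120 mol
Cu²⁺ + 2e⁻ → Cu, so n(e⁻) = 2 × 0.08120 = 0.1624 mol
The cells are in series, so the same charge (and hence the same n(e⁻) = 0.1624 mol) passes through both.
Mg²⁺ + 2e⁻ → Mg, so n(Mg) = 0.1624 / 2 = 0.08120 mol
m(Mg) = 0.08120 × 24.31 = 1.97 g

1.97 g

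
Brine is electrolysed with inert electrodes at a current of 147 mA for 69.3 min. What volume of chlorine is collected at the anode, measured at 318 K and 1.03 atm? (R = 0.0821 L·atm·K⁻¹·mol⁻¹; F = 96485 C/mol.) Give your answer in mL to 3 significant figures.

80.3 mL

Q = It = 0.147 × 4158 = 611.2 C
Moles of electrons = 611.2 / 96485 = 0.006335 mol
2Cl⁻ → Cl₂ + 2e⁻, so n(Cl₂) = 0.006335 / 2 = 0.003168 mol
V = nRT/P = 0.003168 × 0.0821 × 318 / 1.03 = 0.08030 L
= 80.3 mL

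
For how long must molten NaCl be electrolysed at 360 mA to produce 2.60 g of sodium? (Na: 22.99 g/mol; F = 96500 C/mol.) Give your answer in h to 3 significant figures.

8.42 h

n(Na) = 2.60 / 22.99 = 0.1131 mol
Na⁺ + e⁻ → Na, so n(e⁻) = 0.1131 mol
Q = 0.1131 × 96500 = 10910 C
t = Q / I = 10910 / 0.360 = 30310 s = 8.42 h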